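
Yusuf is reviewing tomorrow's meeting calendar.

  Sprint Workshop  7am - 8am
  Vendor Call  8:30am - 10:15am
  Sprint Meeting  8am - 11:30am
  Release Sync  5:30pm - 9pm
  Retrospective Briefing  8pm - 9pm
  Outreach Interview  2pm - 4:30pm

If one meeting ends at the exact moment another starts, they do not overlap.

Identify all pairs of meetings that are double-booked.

Release Sync & Retrospective Briefing, Sprint Meeting & Vendor Call

Check each pair: they overlap iff neither finishes before the other starts.
Sorted by start: Sprint Workshop, Sprint Meeting, Vendor Call, Outreach Interview, Release Sync, Retrospective Briefing.
Sprint Meeting starts exactly when Sprint Workshop ends (back-to-back, no overlap) — done with Sprint Workshop.
Vendor Call starts before Sprint Meeting ends → Sprint Meeting and Vendor Call overlap.
Outreach Interview starts after Sprint Meeting ends — done with Sprint Meeting.
Outreach Interview starts after Vendor Call ends — done with Vendor Call.
Release Sync starts after Outreach Interview ends — done with Outreach Interview.
Retrospective Briefing starts before Release Sync ends → Release Sync and Retrospective Briefing overlap.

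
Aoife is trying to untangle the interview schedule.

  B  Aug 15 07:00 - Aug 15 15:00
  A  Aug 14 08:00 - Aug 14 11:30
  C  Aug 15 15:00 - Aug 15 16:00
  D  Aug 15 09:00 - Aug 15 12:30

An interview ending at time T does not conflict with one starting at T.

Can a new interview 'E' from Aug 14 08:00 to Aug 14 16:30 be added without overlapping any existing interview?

No — it overlaps A

A: starts Aug 14 08:00 before E ends Aug 14 16:30, and ends Aug 14 11:30 after E starts Aug 14 08:00 → overlap.
B: starts Aug 15 07:00 at or after E ends Aug 14 16:30 → clear.
D: starts Aug 15 09:00 at or after E ends Aug 14 16:30 → clear.
C: starts Aug 15 15:00 at or after E ends Aug 14 16:30 → clear.
E overlaps A.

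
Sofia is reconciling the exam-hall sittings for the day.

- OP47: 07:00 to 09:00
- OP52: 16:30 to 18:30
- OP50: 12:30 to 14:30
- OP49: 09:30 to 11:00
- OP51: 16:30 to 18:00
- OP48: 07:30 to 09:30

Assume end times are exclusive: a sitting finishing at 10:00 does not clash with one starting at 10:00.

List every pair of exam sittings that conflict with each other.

Two intervals overlap when each starts before the other ends.
Sorted by start: OP47, OP48, OP49, OP50, OP51, OP52.
OP48 starts before OP47 ends → OP47 and OP48 overlap.
OP49 starts after OP47 ends, so nothing later overlaps OP47 either.
OP49 starts exactly when OP48 ends (back-to-back, no overlap), so nothing later overlaps OP48 either.
OP50 starts after OP49 ends, so nothing later overlaps OP49 either.
OP51 starts after OP50 ends, so nothing later overlaps OP50 either.
OP52 starts before OP51 ends → OP51 and OP52 overlap.

OP47 & OP48, OP51 & OP52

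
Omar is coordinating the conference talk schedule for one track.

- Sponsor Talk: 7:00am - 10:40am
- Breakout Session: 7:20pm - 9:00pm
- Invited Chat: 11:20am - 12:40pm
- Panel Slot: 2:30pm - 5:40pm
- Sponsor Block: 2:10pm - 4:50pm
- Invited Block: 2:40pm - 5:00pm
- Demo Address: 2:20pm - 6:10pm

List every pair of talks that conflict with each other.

Demo Address & Invited Block, Demo Address & Panel Slot, Demo Address & Sponsor Block, Invited Block & Panel Slot, Invited Block & Sponsor Block, Panel Slot & Sponsor Block

Sorted by start: Sponsor Talk, Invited Chat, Sponsor Block, Demo Address, Panel Slot, Invited Block, Breakout Session.
Invited Chat starts after Sponsor Talk ends, so nothing later overlaps Sponsor Talk either.
Sponsor Block starts after Invited Chat ends, so nothing later overlaps Invited Chat either.
Demo Address starts before Sponsor Block ends → Sponsor Block and Demo Address overlap.
Panel Slot starts before Sponsor Block ends → Sponsor Block and Panel Slot overlap.
Invited Block starts before Sponsor Block ends → Sponsor Block and Invited Block overlap.
Breakout Session starts after Sponsor Block ends.
Panel Slot starts before Demo Address ends → Demo Address and Panel Slot overlap.
Invited Block starts before Demo Address ends → Demo Address and Invited Block overlap.
Breakout Session starts after Demo Address ends.
Invited Block starts before Panel Slot ends → Panel Slot and Invited Block overlap.
Breakout Session starts after Panel Slot ends.
Breakout Session starts after Invited Block ends.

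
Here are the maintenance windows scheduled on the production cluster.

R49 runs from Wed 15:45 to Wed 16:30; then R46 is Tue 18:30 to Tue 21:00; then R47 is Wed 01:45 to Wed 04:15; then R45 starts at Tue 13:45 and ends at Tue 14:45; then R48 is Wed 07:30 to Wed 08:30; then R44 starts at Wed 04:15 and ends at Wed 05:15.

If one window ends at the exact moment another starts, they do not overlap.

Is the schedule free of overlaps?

Two intervals overlap when each starts before the other ends.
Sorted by start: R45, R46, R47, R44, R48, R49.
R46 starts after R45 ends — done with R45.
R47 starts after R46 ends — done with R46.
R44 starts exactly when R47 ends (back-to-back, no overlap) — done with R47.
R48 starts after R44 ends — done with R44.
R49 starts after R48 ends.
Every pair is clear; the schedule has no overlaps.

Yes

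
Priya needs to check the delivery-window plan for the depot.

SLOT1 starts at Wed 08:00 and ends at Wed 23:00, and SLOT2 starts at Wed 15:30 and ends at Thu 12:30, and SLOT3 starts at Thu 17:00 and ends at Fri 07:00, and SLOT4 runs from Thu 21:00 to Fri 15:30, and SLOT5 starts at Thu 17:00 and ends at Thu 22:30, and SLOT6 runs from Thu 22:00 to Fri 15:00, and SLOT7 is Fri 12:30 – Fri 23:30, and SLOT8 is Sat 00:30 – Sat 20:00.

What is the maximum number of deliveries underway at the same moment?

4

Sweep the timeline, counting +1 at each start and −1 at each end (ends before starts at a tie):
Wed 08:00 start SLOT1 → 1
Wed 15:30 start SLOT2 → 2
Wed 23:00 end SLOT1 → 1
Thu 12:30 end SLOT2 → 0
Thu 17:00 start SLOT3 → 1
Thu 17:00 start SLOT5 → 2
Thu 21:00 start SLOT4 → 3
Thu 22:00 start SLOT6 → 4
Thu 22:30 end SLOT5 → 3
Fri 07:00 end SLOT3 → 2
Fri 12:30 start SLOT7 → 3
Fri 15:00 end SLOT6 → 2
Fri 15:30 end SLOT4 → 1
Fri 23:30 end SLOT7 → 0
Sat 00:30 start SLOT8 → 1
Sat 20:00 end SLOT8 → 0
Peak is 4, at Thu 22:00 (SLOT3, SLOT4, SLOT5, SLOT6).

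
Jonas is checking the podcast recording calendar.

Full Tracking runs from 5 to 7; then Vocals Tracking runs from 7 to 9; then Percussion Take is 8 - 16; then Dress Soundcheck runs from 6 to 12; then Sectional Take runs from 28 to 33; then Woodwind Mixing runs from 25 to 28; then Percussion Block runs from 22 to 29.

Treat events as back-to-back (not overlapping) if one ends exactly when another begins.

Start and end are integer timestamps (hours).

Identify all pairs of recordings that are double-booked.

Sorted by start: Full Tracking, Dress Soundcheck, Vocals Tracking, Percussion Take, Percussion Block, Woodwind Mixing, Sectional Take.
Dress Soundcheck starts before Full Tracking ends → Full Tracking and Dress Soundcheck overlap.
Vocals Tracking starts exactly when Full Tracking ends (back-to-back, no overlap) — done with Full Tracking.
Vocals Tracking starts before Dress Soundcheck ends → Dress Soundcheck and Vocals Tracking overlap.
Percussion Take starts before Dress Soundcheck ends → Dress Soundcheck and Percussion Take overlap.
Percussion Block starts after Dress Soundcheck ends — done with Dress Soundcheck.
Percussion Take starts before Vocals Tracking ends → Vocals Tracking and Percussion Take overlap.
Percussion Block starts after Vocals Tracking ends — done with Vocals Tracking.
Percussion Block starts after Percussion Take ends — done with Percussion Take.
Woodwind Mixing starts before Percussion Block ends → Percussion Block and Woodwind Mixing overlap.
Sectional Take starts before Percussion Block ends → Percussion Block and Sectional Take overlap.
Sectional Take starts exactly when Woodwind Mixing ends (back-to-back, no overlap).

Dress Soundcheck & Full Tracking, Dress Soundcheck & Percussion Take, Dress Soundcheck & Vocals Tracking, Percussion Block & Sectional Take, Percussion Block & Woodwind Mixing, Percussion Take & Vocals Tracking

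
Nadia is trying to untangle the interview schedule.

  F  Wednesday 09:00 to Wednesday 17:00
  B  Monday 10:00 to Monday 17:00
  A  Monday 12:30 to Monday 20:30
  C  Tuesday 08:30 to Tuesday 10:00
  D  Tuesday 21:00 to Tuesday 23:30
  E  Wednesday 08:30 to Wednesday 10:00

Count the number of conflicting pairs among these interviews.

2

Sorted by start: B, A, C, D, E, F.
A starts before B ends → B and A overlap.
C starts after B ends; B is clear from here.
C starts after A ends; A is clear from here.
D starts after C ends; C is clear from here.
E starts after D ends; D is clear from here.
F starts before E ends → E and F overlap.
Overlapping pairs: A & B, E & F — 2 in total.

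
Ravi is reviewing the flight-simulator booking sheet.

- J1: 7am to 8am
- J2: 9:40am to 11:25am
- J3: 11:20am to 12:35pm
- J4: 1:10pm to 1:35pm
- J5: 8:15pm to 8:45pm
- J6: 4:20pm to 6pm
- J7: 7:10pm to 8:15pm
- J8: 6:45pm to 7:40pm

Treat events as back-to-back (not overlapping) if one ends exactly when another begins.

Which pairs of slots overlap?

Two intervals overlap when each starts before the other ends.
Sorted by start: J1, J2, J3, J4, J6, J8, J7, J5.
J2 starts after J1 ends, so J1 has no further overlaps.
J3 starts before J2 ends → J2 and J3 overlap.
J4 starts after J2 ends, so J2 has no further overlaps.
J4 starts after J3 ends, so J3 has no further overlaps.
J6 starts after J4 ends, so J4 has no further overlaps.
J8 starts after J6 ends, so J6 has no further overlaps.
J7 starts before J8 ends → J8 and J7 overlap.
J5 starts after J8 ends.
J5 starts exactly when J7 ends (back-to-back, no overlap).

J2 & J3, J7 & J8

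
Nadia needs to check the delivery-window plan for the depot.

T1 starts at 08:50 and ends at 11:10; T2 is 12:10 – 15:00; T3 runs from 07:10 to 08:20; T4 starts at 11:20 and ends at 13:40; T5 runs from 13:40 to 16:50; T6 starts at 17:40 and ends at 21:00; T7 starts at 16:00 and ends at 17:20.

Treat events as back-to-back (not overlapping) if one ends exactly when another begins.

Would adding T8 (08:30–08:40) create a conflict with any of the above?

No — it doesn't clash with anything

T3: ends 08:20 at or before T8 starts 08:30 → clear.
T1: starts 08:50 at or after T8 ends 08:40 → clear.
T4: starts 11:20 at or after T8 ends 08:40 → clear.
T2: starts 12:10 at or after T8 ends 08:40 → clear.
T5: starts 13:40 at or after T8 ends 08:40 → clear.
T7: starts 16:00 at or after T8 ends 08:40 → clear.
T6: starts 17:40 at or after T8 ends 08:40 → clear.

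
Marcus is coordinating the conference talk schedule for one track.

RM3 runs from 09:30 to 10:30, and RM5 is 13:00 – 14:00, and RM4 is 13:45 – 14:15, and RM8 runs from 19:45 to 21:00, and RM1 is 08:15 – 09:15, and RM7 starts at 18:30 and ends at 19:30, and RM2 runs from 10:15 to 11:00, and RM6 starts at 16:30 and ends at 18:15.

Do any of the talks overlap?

Yes

Sorted by start: RM1, RM3, RM2, RM5, RM4, RM6, RM7, RM8.
RM3 starts after RM1 ends; RM1 is clear from here.
RM2 starts before RM3 ends → RM3 and RM2 overlap.
That's a conflict, so the schedule is not conflict-free.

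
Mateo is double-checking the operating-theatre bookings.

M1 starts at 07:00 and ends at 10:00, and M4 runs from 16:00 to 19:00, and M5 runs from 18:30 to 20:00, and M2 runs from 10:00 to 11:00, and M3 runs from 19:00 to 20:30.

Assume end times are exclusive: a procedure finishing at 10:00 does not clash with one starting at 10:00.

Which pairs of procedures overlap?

Sorted by start: M1, M2, M4, M5, M3.
M2 starts exactly when M1 ends (back-to-back, no overlap); M1 is clear from here.
M4 starts after M2 ends; M2 is clear from here.
M5 starts before M4 ends → M4 and M5 overlap.
M3 starts exactly when M4 ends (back-to-back, no overlap).
M3 starts before M5 ends → M5 and M3 overlap.

M3 & M5, M4 & M5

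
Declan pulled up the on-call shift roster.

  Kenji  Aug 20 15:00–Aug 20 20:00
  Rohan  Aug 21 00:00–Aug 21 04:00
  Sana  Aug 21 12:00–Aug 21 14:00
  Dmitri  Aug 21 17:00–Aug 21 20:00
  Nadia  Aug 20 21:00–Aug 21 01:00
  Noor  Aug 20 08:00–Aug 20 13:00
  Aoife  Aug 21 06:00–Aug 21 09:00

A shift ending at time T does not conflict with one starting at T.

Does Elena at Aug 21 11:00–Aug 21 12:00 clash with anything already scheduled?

No — it doesn't clash with anything

Noor: ends Aug 20 13:00 at or before Elena starts Aug 21 11:00 → clear.
Kenji: ends Aug 20 20:00 at or before Elena starts Aug 21 11:00 → clear.
Nadia: ends Aug 21 01:00 at or before Elena starts Aug 21 11:00 → clear.
Rohan: ends Aug 21 04:00 at or before Elena starts Aug 21 11:00 → clear.
Aoife: ends Aug 21 09:00 at or before Elena starts Aug 21 11:00 → clear.
Sana: starts Aug 21 12:00 at or after Elena ends Aug 21 12:00 → clear.
Dmitri: starts Aug 21 17:00 at or after Elena ends Aug 21 12:00 → clear.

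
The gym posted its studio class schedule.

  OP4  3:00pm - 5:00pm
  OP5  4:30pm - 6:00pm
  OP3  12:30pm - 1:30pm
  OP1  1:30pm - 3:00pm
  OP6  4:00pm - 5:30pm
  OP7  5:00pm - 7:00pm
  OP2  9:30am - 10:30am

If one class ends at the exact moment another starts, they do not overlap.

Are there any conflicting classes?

Yes

Check each pair: they overlap iff neither finishes before the other starts.
Sorted by start: OP2, OP3, OP1, OP4, OP6, OP5, OP7.
OP3 starts after OP2 ends, so OP2 has no further overlaps.
OP1 starts exactly when OP3 ends (back-to-back, no overlap), so OP3 has no further overlaps.
OP4 starts exactly when OP1 ends (back-to-back, no overlap), so OP1 has no further overlaps.
OP6 starts before OP4 ends → OP4 and OP6 overlap.
That's a conflict, so the schedule is not conflict-free.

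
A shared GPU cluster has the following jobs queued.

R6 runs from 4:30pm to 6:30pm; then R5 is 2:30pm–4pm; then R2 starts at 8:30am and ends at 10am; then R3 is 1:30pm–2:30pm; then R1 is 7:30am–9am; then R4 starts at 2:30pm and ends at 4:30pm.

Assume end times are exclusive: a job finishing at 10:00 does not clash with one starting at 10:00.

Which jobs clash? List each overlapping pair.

R1 & R2, R4 & R5

Sorted by start: R1, R2, R3, R4, R5, R6.
R2 starts before R1 ends → R1 and R2 overlap.
R3 starts after R1 ends, so nothing later overlaps R1 either.
R3 starts after R2 ends, so nothing later overlaps R2 either.
R4 starts exactly when R3 ends (back-to-back, no overlap), so nothing later overlaps R3 either.
R5 starts before R4 ends → R4 and R5 overlap.
R6 starts exactly when R4 ends (back-to-back, no overlap).
R6 starts after R5 ends.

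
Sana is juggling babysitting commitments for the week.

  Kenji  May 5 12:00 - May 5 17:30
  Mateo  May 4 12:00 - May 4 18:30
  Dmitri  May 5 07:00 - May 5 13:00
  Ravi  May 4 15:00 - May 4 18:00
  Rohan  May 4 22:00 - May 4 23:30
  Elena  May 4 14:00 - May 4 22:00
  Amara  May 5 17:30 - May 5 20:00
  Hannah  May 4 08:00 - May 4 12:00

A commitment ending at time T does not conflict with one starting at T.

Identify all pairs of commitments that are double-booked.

Dmitri & Kenji, Elena & Mateo, Elena & Ravi, Mateo & Ravi

Two intervals overlap when each starts before the other ends.
Sorted by start: Hannah, Mateo, Elena, Ravi, Rohan, Dmitri, Kenji, Amara.
Mateo starts exactly when Hannah ends (back-to-back, no overlap), so Hannah has no further overlaps.
Elena starts before Mateo ends → Mateo and Elena overlap.
Ravi starts before Mateo ends → Mateo and Ravi overlap.
Rohan starts after Mateo ends, so Mateo has no further overlaps.
Ravi starts before Elena ends → Elena and Ravi overlap.
Rohan starts exactly when Elena ends (back-to-back, no overlap), so Elena has no further overlaps.
Rohan starts after Ravi ends, so Ravi has no further overlaps.
Dmitri starts after Rohan ends, so Rohan has no further overlaps.
Kenji starts before Dmitri ends → Dmitri and Kenji overlap.
Amara starts after Dmitri ends.
Amara starts exactly when Kenji ends (back-to-back, no overlap).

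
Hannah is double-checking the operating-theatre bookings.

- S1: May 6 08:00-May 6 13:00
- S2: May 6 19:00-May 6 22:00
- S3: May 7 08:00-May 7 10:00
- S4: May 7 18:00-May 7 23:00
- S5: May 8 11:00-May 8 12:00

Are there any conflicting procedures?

No

Sorted by start: S1, S2, S3, S4, S5.
S2 starts after S1 ends; S1 is clear from here.
S3 starts after S2 ends; S2 is clear from here.
S4 starts after S3 ends; S3 is clear from here.
S5 starts after S4 ends.
Every pair is clear; the schedule has no overlaps.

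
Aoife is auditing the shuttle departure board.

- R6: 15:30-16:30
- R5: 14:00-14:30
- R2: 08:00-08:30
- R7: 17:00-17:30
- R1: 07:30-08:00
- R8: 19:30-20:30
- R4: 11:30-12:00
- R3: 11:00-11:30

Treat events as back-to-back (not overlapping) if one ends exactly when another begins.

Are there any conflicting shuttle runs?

Check each pair: they overlap iff neither finishes before the other starts.
Sorted by start: R1, R2, R3, R4, R5, R6, R7, R8.
R2 starts exactly when R1 ends (back-to-back, no overlap), so R1 has no further overlaps.
R3 starts after R2 ends, so R2 has no further overlaps.
R4 starts exactly when R3 ends (back-to-back, no overlap), so R3 has no further overlaps.
R5 starts after R4 ends, so R4 has no further overlaps.
R6 starts after R5 ends, so R5 has no further overlaps.
R7 starts after R6 ends, so R6 has no further overlaps.
R8 starts after R7 ends.
Every pair is clear; the schedule has no overlaps.

No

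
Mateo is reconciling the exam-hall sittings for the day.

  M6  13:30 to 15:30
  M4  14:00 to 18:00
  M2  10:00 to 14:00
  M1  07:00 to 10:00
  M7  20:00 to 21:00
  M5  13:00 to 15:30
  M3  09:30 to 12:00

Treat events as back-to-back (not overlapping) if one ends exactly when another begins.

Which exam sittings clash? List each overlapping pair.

M1 & M3, M2 & M3, M2 & M5, M2 & M6, M4 & M5, M4 & M6, M5 & M6

Sorted by start: M1, M3, M2, M5, M6, M4, M7.
M3 starts before M1 ends → M1 and M3 overlap.
M2 starts exactly when M1 ends (back-to-back, no overlap), so M1 has no further overlaps.
M2 starts before M3 ends → M3 and M2 overlap.
M5 starts after M3 ends, so M3 has no further overlaps.
M5 starts before M2 ends → M2 and M5 overlap.
M6 starts before M2 ends → M2 and M6 overlap.
M4 starts exactly when M2 ends (back-to-back, no overlap), so M2 has no further overlaps.
M6 starts before M5 ends → M5 and M6 overlap.
M4 starts before M5 ends → M5 and M4 overlap.
M7 starts after M5 ends.
M4 starts before M6 ends → M6 and M4 overlap.
M7 starts after M6 ends.
M7 starts after M4 ends.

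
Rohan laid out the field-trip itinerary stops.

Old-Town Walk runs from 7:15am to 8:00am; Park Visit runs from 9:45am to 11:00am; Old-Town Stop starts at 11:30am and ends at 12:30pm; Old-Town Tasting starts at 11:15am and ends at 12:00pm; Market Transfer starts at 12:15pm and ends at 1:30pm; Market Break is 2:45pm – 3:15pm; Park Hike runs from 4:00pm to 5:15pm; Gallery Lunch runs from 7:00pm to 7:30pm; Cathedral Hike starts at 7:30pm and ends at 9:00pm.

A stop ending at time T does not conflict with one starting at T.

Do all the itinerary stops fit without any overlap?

Two intervals overlap when each starts before the other ends.
Sorted by start: Old-Town Walk, Park Visit, Old-Town Tasting, Old-Town Stop, Market Transfer, Market Break, Park Hike, Gallery Lunch, Cathedral Hike.
Park Visit starts after Old-Town Walk ends — done with Old-Town Walk.
Old-Town Tasting starts after Park Visit ends — done with Park Visit.
Old-Town Stop starts before Old-Town Tasting ends → Old-Town Tasting and Old-Town Stop overlap.
That's a conflict, so the schedule is not conflict-free.

No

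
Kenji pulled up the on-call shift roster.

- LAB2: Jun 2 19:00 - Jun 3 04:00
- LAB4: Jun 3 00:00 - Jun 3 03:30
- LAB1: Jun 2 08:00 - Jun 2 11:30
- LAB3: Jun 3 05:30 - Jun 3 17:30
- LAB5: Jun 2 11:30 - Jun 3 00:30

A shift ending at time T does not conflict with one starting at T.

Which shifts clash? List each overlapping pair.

LAB2 & LAB4, LAB2 & LAB5, LAB4 & LAB5

Sorted by start: LAB1, LAB5, LAB2, LAB4, LAB3.
LAB5 starts exactly when LAB1 ends (back-to-back, no overlap); LAB1 is clear from here.
LAB2 starts before LAB5 ends → LAB5 and LAB2 overlap.
LAB4 starts before LAB5 ends → LAB5 and LAB4 overlap.
LAB3 starts after LAB5 ends.
LAB4 starts before LAB2 ends → LAB2 and LAB4 overlap.
LAB3 starts after LAB2 ends.
LAB3 starts after LAB4 ends.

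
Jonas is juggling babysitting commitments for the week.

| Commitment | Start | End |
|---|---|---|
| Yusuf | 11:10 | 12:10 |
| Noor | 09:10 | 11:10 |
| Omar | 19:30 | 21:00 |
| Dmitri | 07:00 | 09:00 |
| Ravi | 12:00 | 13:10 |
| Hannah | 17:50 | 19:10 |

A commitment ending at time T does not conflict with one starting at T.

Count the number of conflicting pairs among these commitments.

1

Check each pair: they overlap iff neither finishes before the other starts.
Sorted by start: Dmitri, Noor, Yusuf, Ravi, Hannah, Omar.
Noor starts after Dmitri ends, so Dmitri has no further overlaps.
Yusuf starts exactly when Noor ends (back-to-back, no overlap), so Noor has no further overlaps.
Ravi starts before Yusuf ends → Yusuf and Ravi overlap.
Hannah starts after Yusuf ends, so Yusuf has no further overlaps.
Hannah starts after Ravi ends, so Ravi has no further overlaps.
Omar starts after Hannah ends.
Overlapping pairs: Ravi & Yusuf — 1 in total.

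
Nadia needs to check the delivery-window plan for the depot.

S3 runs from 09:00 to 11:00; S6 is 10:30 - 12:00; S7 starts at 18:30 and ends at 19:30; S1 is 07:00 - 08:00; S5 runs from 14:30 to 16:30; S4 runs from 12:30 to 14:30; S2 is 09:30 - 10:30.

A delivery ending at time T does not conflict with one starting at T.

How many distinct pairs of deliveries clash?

Sorted by start: S1, S3, S2, S6, S4, S5, S7.
S3 starts after S1 ends — done with S1.
S2 starts before S3 ends → S3 and S2 overlap.
S6 starts before S3 ends → S3 and S6 overlap.
S4 starts after S3 ends — done with S3.
S6 starts exactly when S2 ends (back-to-back, no overlap) — done with S2.
S4 starts after S6 ends — done with S6.
S5 starts exactly when S4 ends (back-to-back, no overlap) — done with S4.
S7 starts after S5 ends.
Overlapping pairs: S2 & S3, S3 & S6 — 2 in total.

2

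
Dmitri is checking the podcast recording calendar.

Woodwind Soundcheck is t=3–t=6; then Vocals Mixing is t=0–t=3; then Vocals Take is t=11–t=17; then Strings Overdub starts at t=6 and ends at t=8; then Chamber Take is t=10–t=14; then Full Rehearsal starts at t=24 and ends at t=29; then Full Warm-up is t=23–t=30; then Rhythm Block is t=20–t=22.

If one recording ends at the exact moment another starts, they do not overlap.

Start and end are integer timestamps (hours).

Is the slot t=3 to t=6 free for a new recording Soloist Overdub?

No — it overlaps Woodwind Soundcheck

Vocals Mixing: ends t=3 at or before Soloist Overdub starts t=3 → clear.
Woodwind Soundcheck: starts t=3 before Soloist Overdub ends t=6, and ends t=6 after Soloist Overdub starts t=3 → overlap.
Strings Overdub: starts t=6 at or after Soloist Overdub ends t=6 → clear.
Chamber Take: starts t=10 at or after Soloist Overdub ends t=6 → clear.
Vocals Take: starts t=11 at or after Soloist Overdub ends t=6 → clear.
Rhythm Block: starts t=20 at or after Soloist Overdub ends t=6 → clear.
Full Warm-up: starts t=23 at or after Soloist Overdub ends t=6 → clear.
Full Rehearsal: starts t=24 at or after Soloist Overdub ends t=6 → clear.
Soloist Overdub overlaps Woodwind Soundcheck.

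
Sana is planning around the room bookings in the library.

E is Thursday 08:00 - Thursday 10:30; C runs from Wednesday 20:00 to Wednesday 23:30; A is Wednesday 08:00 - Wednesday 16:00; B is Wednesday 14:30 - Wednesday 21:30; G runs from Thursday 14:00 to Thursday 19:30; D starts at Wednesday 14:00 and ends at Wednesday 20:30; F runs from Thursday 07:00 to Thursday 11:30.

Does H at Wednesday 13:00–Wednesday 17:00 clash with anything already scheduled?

A: starts Wednesday 08:00 before H ends Wednesday 17:00, and ends Wednesday 16:00 after H starts Wednesday 13:00 → overlap.
D: starts Wednesday 14:00 before H ends Wednesday 17:00, and ends Wednesday 20:30 after H starts Wednesday 13:00 → overlap.
B: starts Wednesday 14:30 before H ends Wednesday 17:00, and ends Wednesday 21:30 after H starts Wednesday 13:00 → overlap.
C: starts Wednesday 20:00 at or after H ends Wednesday 17:00 → clear.
F: starts Thursday 07:00 at or after H ends Wednesday 17:00 → clear.
E: starts Thursday 08:00 at or after H ends Wednesday 17:00 → clear.
G: starts Thursday 14:00 at or after H ends Wednesday 17:00 → clear.
H overlaps A, B, D.

Yes — it overlaps A, B, D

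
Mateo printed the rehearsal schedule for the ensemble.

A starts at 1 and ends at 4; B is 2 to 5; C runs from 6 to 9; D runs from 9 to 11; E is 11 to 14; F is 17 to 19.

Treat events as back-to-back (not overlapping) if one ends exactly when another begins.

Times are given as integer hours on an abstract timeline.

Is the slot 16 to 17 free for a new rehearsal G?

Yes — the slot is free

A: ends 4 at or before G starts 16 → clear.
B: ends 5 at or before G starts 16 → clear.
C: ends 9 at or before G starts 16 → clear.
D: ends 11 at or before G starts 16 → clear.
E: ends 14 at or before G starts 16 → clear.
F: starts 17 at or after G ends 17 → clear.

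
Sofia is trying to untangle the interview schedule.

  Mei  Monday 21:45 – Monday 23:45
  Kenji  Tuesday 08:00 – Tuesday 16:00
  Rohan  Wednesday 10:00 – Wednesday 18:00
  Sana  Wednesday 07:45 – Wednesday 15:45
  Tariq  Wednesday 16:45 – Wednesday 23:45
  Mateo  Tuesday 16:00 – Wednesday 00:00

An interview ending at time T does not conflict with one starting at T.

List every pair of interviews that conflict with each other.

Two intervals overlap when each starts before the other ends.
Sorted by start: Mei, Kenji, Mateo, Sana, Rohan, Tariq.
Kenji starts after Mei ends — done with Mei.
Mateo starts exactly when Kenji ends (back-to-back, no overlap) — done with Kenji.
Sana starts after Mateo ends — done with Mateo.
Rohan starts before Sana ends → Sana and Rohan overlap.
Tariq starts after Sana ends.
Tariq starts before Rohan ends → Rohan and Tariq overlap.

Rohan & Sana, Rohan & Tariq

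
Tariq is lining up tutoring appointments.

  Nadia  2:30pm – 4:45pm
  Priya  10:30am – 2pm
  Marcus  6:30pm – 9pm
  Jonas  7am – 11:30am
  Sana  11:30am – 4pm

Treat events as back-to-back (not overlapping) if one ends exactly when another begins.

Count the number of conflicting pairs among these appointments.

Check each pair: they overlap iff neither finishes before the other starts.
Sorted by start: Jonas, Priya, Sana, Nadia, Marcus.
Priya starts before Jonas ends → Jonas and Priya overlap.
Sana starts exactly when Jonas ends (back-to-back, no overlap), so Jonas has no further overlaps.
Sana starts before Priya ends → Priya and Sana overlap.
Nadia starts after Priya ends, so Priya has no further overlaps.
Nadia starts before Sana ends → Sana and Nadia overlap.
Marcus starts after Sana ends.
Marcus starts after Nadia ends.
Overlapping pairs: Jonas & Priya, Nadia & Sana, Priya & Sana — 3 in total.

3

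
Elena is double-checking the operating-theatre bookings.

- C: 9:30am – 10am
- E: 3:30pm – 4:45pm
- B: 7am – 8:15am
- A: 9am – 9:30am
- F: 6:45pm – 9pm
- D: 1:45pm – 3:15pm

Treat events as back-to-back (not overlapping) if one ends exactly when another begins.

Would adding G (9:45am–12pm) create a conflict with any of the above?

Yes — it overlaps C

B: ends 8:15am at or before G starts 9:45am → clear.
A: ends 9:30am at or before G starts 9:45am → clear.
C: starts 9:30am before G ends 12pm, and ends 10am after G starts 9:45am → overlap.
D: starts 1:45pm at or after G ends 12pm → clear.
E: starts 3:30pm at or after G ends 12pm → clear.
F: starts 6:45pm at or after G ends 12pm → clear.
G overlaps C.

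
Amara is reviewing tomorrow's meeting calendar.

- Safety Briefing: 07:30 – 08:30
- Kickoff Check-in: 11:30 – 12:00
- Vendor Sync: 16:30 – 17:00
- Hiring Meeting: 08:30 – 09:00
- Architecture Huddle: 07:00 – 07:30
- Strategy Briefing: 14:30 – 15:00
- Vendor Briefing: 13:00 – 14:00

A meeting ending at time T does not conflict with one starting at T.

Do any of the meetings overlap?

No

Sorted by start: Architecture Huddle, Safety Briefing, Hiring Meeting, Kickoff Check-in, Vendor Briefing, Strategy Briefing, Vendor Sync.
Safety Briefing starts exactly when Architecture Huddle ends (back-to-back, no overlap), so Architecture Huddle has no further overlaps.
Hiring Meeting starts exactly when Safety Briefing ends (back-to-back, no overlap), so Safety Briefing has no further overlaps.
Kickoff Check-in starts after Hiring Meeting ends, so Hiring Meeting has no further overlaps.
Vendor Briefing starts after Kickoff Check-in ends, so Kickoff Check-in has no further overlaps.
Strategy Briefing starts after Vendor Briefing ends, so Vendor Briefing has no further overlaps.
Vendor Sync starts after Strategy Briefing ends.
Every pair is clear; the schedule has no overlaps.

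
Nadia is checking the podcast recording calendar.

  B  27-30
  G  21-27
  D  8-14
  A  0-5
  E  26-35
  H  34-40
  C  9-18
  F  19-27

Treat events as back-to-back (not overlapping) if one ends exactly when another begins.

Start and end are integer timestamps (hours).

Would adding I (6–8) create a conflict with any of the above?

A: ends 5 at or before I starts 6 → clear.
D: starts 8 at or after I ends 8 → clear.
C: starts 9 at or after I ends 8 → clear.
F: starts 19 at or after I ends 8 → clear.
G: starts 21 at or after I ends 8 → clear.
E: starts 26 at or after I ends 8 → clear.
B: starts 27 at or after I ends 8 → clear.
H: starts 34 at or after I ends 8 → clear.

No — it doesn't clash with anything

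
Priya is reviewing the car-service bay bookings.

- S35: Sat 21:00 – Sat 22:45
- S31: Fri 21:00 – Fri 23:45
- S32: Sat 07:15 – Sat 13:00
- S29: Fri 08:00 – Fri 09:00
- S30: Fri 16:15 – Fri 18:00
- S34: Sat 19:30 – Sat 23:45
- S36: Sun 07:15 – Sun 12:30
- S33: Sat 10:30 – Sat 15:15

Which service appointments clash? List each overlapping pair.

Sorted by start: S29, S30, S31, S32, S33, S34, S35, S36.
S30 starts after S29 ends; S29 is clear from here.
S31 starts after S30 ends; S30 is clear from here.
S32 starts after S31 ends; S31 is clear from here.
S33 starts before S32 ends → S32 and S33 overlap.
S34 starts after S32 ends; S32 is clear from here.
S34 starts after S33 ends; S33 is clear from here.
S35 starts before S34 ends → S34 and S35 overlap.
S36 starts after S34 ends.
S36 starts after S35 ends.

S32 & S33, S34 & S35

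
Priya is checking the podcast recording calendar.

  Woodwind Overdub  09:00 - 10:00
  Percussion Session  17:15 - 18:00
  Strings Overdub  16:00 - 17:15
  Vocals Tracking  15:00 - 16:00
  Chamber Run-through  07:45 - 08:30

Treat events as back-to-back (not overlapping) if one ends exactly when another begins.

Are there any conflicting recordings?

No

Sorted by start: Chamber Run-through, Woodwind Overdub, Vocals Tracking, Strings Overdub, Percussion Session.
Woodwind Overdub starts after Chamber Run-through ends; Chamber Run-through is clear from here.
Vocals Tracking starts after Woodwind Overdub ends; Woodwind Overdub is clear from here.
Strings Overdub starts exactly when Vocals Tracking ends (back-to-back, no overlap); Vocals Tracking is clear from here.
Percussion Session starts exactly when Strings Overdub ends (back-to-back, no overlap).
Every pair is clear; the schedule has no overlaps.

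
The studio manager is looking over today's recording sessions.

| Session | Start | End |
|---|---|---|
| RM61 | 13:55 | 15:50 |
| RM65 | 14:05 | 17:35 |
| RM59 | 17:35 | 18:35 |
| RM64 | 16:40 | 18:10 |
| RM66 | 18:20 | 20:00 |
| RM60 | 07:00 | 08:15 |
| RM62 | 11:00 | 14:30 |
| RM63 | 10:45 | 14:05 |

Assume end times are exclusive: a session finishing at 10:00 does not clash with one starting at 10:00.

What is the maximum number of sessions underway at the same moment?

Sort all start/end points and keep a running count:
07:00 start RM60 → 1
08:15 end RM60 → 0
10:45 start RM63 → 1
11:00 start RM62 → 2
13:55 start RM61 → 3
14:05 end RM63 → 2
14:05 start RM65 → 3
14:30 end RM62 → 2
15:50 end RM61 → 1
16:40 start RM64 → 2
17:35 end RM65 → 1
17:35 start RM59 → 2
18:10 end RM64 → 1
18:20 start RM66 → 2
18:35 end RM59 → 1
20:00 end RM66 → 0
Peak is 3, at 13:55 (RM61, RM62, RM63).

3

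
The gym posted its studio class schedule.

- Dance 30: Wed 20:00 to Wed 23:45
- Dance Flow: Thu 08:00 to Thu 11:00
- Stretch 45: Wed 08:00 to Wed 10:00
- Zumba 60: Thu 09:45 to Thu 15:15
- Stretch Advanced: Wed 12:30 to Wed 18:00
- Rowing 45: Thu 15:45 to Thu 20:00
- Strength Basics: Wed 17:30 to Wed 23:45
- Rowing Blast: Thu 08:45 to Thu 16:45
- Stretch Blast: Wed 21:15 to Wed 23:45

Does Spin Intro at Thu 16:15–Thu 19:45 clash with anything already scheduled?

Stretch 45: ends Wed 10:00 at or before Spin Intro starts Thu 16:15 → clear.
Stretch Advanced: ends Wed 18:00 at or before Spin Intro starts Thu 16:15 → clear.
Strength Basics: ends Wed 23:45 at or before Spin Intro starts Thu 16:15 → clear.
Dance 30: ends Wed 23:45 at or before Spin Intro starts Thu 16:15 → clear.
Stretch Blast: ends Wed 23:45 at or before Spin Intro starts Thu 16:15 → clear.
Dance Flow: ends Thu 11:00 at or before Spin Intro starts Thu 16:15 → clear.
Rowing Blast: starts Thu 08:45 before Spin Intro ends Thu 19:45, and ends Thu 16:45 after Spin Intro starts Thu 16:15 → overlap.
Zumba 60: ends Thu 15:15 at or before Spin Intro starts Thu 16:15 → clear.
Rowing 45: starts Thu 15:45 before Spin Intro ends Thu 19:45, and ends Thu 20:00 after Spin Intro starts Thu 16:15 → overlap.
Spin Intro overlaps Rowing Blast, Rowing 45.

Yes — it overlaps Rowing 45, Rowing Blast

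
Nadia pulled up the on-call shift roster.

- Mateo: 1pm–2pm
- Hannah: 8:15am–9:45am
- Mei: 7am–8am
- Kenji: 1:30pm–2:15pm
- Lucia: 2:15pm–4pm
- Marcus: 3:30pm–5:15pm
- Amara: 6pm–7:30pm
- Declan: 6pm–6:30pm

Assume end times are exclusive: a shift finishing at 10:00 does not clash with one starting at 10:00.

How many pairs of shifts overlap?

Sorted by start: Mei, Hannah, Mateo, Kenji, Lucia, Marcus, Amara, Declan.
Hannah starts after Mei ends — done with Mei.
Mateo starts after Hannah ends — done with Hannah.
Kenji starts before Mateo ends → Mateo and Kenji overlap.
Lucia starts after Mateo ends — done with Mateo.
Lucia starts exactly when Kenji ends (back-to-back, no overlap) — done with Kenji.
Marcus starts before Lucia ends → Lucia and Marcus overlap.
Amara starts after Lucia ends — done with Lucia.
Amara starts after Marcus ends — done with Marcus.
Declan starts before Amara ends → Amara and Declan overlap.
Overlapping pairs: Amara & Declan, Kenji & Mateo, Lucia & Marcus — 3 in total.

3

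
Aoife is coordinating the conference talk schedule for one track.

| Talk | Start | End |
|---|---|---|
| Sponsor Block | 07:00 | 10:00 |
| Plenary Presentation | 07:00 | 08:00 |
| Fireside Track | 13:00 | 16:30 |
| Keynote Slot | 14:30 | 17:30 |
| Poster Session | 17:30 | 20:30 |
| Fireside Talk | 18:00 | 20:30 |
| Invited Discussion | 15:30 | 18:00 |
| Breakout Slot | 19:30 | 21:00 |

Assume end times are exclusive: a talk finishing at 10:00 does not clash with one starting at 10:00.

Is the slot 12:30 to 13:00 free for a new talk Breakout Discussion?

Yes — the slot is free

Sponsor Block: ends 10:00 at or before Breakout Discussion starts 12:30 → clear.
Plenary Presentation: ends 08:00 at or before Breakout Discussion starts 12:30 → clear.
Fireside Track: starts 13:00 at or after Breakout Discussion ends 13:00 → clear.
Keynote Slot: starts 14:30 at or after Breakout Discussion ends 13:00 → clear.
Invited Discussion: starts 15:30 at or after Breakout Discussion ends 13:00 → clear.
Poster Session: starts 17:30 at or after Breakout Discussion ends 13:00 → clear.
Fireside Talk: starts 18:00 at or after Breakout Discussion ends 13:00 → clear.
Breakout Slot: starts 19:30 at or after Breakout Discussion ends 13:00 → clear.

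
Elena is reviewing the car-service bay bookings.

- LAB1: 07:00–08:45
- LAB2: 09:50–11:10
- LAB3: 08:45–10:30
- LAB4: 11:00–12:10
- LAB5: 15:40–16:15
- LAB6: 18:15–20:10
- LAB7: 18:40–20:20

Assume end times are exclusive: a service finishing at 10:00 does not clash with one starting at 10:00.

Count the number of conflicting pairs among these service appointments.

Sorted by start: LAB1, LAB3, LAB2, LAB4, LAB5, LAB6, LAB7.
LAB3 starts exactly when LAB1 ends (back-to-back, no overlap) — done with LAB1.
LAB2 starts before LAB3 ends → LAB3 and LAB2 overlap.
LAB4 starts after LAB3 ends — done with LAB3.
LAB4 starts before LAB2 ends → LAB2 and LAB4 overlap.
LAB5 starts after LAB2 ends — done with LAB2.
LAB5 starts after LAB4 ends — done with LAB4.
LAB6 starts after LAB5 ends — done with LAB5.
LAB7 starts before LAB6 ends → LAB6 and LAB7 overlap.
Overlapping pairs: LAB2 & LAB3, LAB2 & LAB4, LAB6 & LAB7 — 3 in total.

3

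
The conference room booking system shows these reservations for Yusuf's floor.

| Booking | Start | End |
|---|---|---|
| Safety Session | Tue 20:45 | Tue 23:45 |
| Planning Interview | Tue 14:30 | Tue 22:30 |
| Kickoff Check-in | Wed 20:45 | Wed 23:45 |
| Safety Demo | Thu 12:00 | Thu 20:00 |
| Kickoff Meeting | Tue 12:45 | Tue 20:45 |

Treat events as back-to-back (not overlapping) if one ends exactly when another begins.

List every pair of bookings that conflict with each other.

Sorted by start: Kickoff Meeting, Planning Interview, Safety Session, Kickoff Check-in, Safety Demo.
Planning Interview starts before Kickoff Meeting ends → Kickoff Meeting and Planning Interview overlap.
Safety Session starts exactly when Kickoff Meeting ends (back-to-back, no overlap); Kickoff Meeting is clear from here.
Safety Session starts before Planning Interview ends → Planning Interview and Safety Session overlap.
Kickoff Check-in starts after Planning Interview ends; Planning Interview is clear from here.
Kickoff Check-in starts after Safety Session ends; Safety Session is clear from here.
Safety Demo starts after Kickoff Check-in ends.

Kickoff Meeting & Planning Interview, Planning Interview & Safety Session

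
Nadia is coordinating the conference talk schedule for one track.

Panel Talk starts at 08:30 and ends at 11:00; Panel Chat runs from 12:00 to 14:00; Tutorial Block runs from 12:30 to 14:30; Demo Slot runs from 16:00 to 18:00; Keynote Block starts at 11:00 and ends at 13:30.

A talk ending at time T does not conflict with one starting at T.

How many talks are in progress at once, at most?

Sweep the timeline, counting +1 at each start and −1 at each end (ends before starts at a tie):
08:30 start Panel Talk → 1
11:00 end Panel Talk → 0
11:00 start Keynote Block → 1
12:00 start Panel Chat → 2
12:30 start Tutorial Block → 3
13:30 end Keynote Block → 2
14:00 end Panel Chat → 1
14:30 end Tutorial Block → 0
16:00 start Demo Slot → 1
18:00 end Demo Slot → 0
Peak is 3, at 12:30 (Keynote Block, Panel Chat, Tutorial Block).

3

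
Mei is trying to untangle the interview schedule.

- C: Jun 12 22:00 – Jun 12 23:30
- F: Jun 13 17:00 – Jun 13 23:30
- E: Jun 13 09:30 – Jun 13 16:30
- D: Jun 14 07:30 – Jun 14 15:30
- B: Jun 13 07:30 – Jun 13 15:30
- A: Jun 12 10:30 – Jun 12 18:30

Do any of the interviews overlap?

Yes

Sorted by start: A, C, B, E, F, D.
C starts after A ends, so nothing later overlaps A either.
B starts after C ends, so nothing later overlaps C either.
E starts before B ends → B and E overlap.
That's a conflict, so the schedule is not conflict-free.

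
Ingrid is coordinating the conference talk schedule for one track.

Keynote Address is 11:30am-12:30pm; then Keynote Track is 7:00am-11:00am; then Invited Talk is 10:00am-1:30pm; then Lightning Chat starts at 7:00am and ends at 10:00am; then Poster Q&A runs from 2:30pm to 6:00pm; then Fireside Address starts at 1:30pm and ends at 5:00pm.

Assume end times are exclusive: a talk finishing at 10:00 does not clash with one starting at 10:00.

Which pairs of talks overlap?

Sorted by start: Lightning Chat, Keynote Track, Invited Talk, Keynote Address, Fireside Address, Poster Q&A.
Keynote Track starts before Lightning Chat ends → Lightning Chat and Keynote Track overlap.
Invited Talk starts exactly when Lightning Chat ends (back-to-back, no overlap), so Lightning Chat has no further overlaps.
Invited Talk starts before Keynote Track ends → Keynote Track and Invited Talk overlap.
Keynote Address starts after Keynote Track ends, so Keynote Track has no further overlaps.
Keynote Address starts before Invited Talk ends → Invited Talk and Keynote Address overlap.
Fireside Address starts exactly when Invited Talk ends (back-to-back, no overlap), so Invited Talk has no further overlaps.
Fireside Address starts after Keynote Address ends, so Keynote Address has no further overlaps.
Poster Q&A starts before Fireside Address ends → Fireside Address and Poster Q&A overlap.

Fireside Address & Poster Q&A, Invited Talk & Keynote Address, Invited Talk & Keynote Track, Keynote Track & Lightning Chat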